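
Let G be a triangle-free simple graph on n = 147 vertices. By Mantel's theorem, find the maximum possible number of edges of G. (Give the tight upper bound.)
ex(147, K_3) = ⌊147^2/4⌋ = 5402

Mantel (1907): a triangle-free graph on n vertices has at most ⌊n^2/4⌋ edges, with equality for the complete bipartite graph K_{⌊n/2⌋, ⌈n/2⌉}. For n = 147: ⌊147^2/4⌋ = ⌊21609/4⌋ = 5402. The extremal graph is K_{73, 74}, which has 73·74 = 5402 edges.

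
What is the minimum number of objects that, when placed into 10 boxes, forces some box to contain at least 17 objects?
n = (17 − 1)·10 + 1 = 161

By the generalised pigeonhole principle, to guarantee some box contains ≥ r objects we need more than (r − 1) · k objects total. Threshold: n = (r − 1) · k + 1. With r = 17 and k = 10: n = 16 · 10 + 1 = 160 + 1 = 161. For n = 160 = 16 · 10, we can put exactly 16 objects in every box, avoiding 17 in any single one — so 161 is tight.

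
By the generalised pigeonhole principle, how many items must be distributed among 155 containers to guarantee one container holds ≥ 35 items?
n = (35 − 1)·155 + 1 = 5271

By the generalised pigeonhole principle, to guarantee some box contains ≥ r objects we need more than (r − 1) · k objects total. Threshold: n = (r − 1) · k + 1. With r = 35 and k = 155: n = 34 · 155 + 1 = 5270 + 1 = 5271. For n = 5270 = 34 · 155, we can put exactly 34 objects in every box, avoiding 35 in any single one — so 5271 is tight.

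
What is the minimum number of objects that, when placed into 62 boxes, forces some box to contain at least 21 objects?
n = (21 − 1)·62 + 1 = 1241

By the generalised pigeonhole principle, to guarantee some box contains ≥ r objects we need more than (r − 1) · k objects total. Threshold: n = (r − 1) · k + 1. With r = 21 and k = 62: n = 20 · 62 + 1 = 1240 + 1 = 1241. For n = 1240 = 20 · 62, we can put exactly 20 objects in every box, avoiding 21 in any single one — so 1241 is tight.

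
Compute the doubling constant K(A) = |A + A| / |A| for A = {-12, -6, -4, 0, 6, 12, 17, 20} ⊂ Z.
K = |A + A| / |A| = 29/8

Enumerate A + A = {a + b : a, b ∈ A}. With |A| = 8, there are |A|^2 = 64 ordered sum pairs; collecting distinct values, A + A = {-24, -18, -16, -12, -10, -8, -6, -4, 0, 2, 5, 6, 8, 11, 12, 13, 14, 16, 17, 18, 20, 23, 24, 26, 29, 32, 34, 37, 40}, so |A + A| = 29. Thus K = 29/8. For comparison, the minimum possible |A + A| over all 8-element sets is 2·8 − 1 = 15 (so min K = 15/8), attained only by arithmetic progressions.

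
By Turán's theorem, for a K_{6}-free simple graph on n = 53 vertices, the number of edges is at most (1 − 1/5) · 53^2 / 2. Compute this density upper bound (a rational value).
Turán density bound = (4/5) · 53^2/2 = 5618/5 ≈ 1123.6

Turán's theorem: ex(n, K_{r+1}) is achieved by the complete r-partite Turán graph T(n, r) with parts as balanced as possible, and is at most (1 − 1/r) · n^2/2. For r = 5, n = 53: the density bound is (4/5) · 2809/2 = 5618/5 ≈ 1123.6. The integer-valued extremum is e(T(53, 5)) = 1123, which is strictly less than the density bound 5618/5 since 5 ∤ 53 (the parts of T(53, 5) cannot all be equal).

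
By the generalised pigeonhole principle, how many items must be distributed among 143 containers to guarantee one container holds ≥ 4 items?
n = (4 − 1)·143 + 1 = 430

By the generalised pigeonhole principle, to guarantee some box contains ≥ r objects we need more than (r − 1) · k objects total. Threshold: n = (r − 1) · k + 1. With r = 4 and k = 143: n = 3 · 143 + 1 = 429 + 1 = 430. For n = 429 = 3 · 143, we can put exactly 3 objects in every box, avoiding 4 in any single one — so 430 is tight.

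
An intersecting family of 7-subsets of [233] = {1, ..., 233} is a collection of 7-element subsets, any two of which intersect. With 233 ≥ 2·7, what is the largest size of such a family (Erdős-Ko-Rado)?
max |F| = C(232, 6) = 202904412172

The Erdős-Ko-Rado theorem states: for n ≥ 2k, an intersecting family of k-subsets of an n-element set has size at most C(n − 1, k − 1), with equality for 'star' families {A ⊆ [n] : |A| = k, i ∈ A} (fix an element i). For n = 233, k = 7: C(232, 6) = 202904412172.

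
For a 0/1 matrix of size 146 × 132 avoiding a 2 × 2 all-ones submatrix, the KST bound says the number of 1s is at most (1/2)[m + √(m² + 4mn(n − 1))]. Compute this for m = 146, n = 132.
z(146, 132; 2, 2) ≤ (1/2)[146 + √(146² + 4·146·132·131)] = (1/2)[146 + √10119844] = 1663.5851

Kővári–Sós–Turán: let r_1, ..., r_146 be the row sums and z = Σ r_i the total number of 1s. Each pair of columns can share at most one row with both entries 1 (else a 2×2 all-ones block appears), so Σ_i C(r_i, 2) ≤ C(132, 2) = 8646. By convexity Σ_i C(r_i, 2) ≥ 146·C(z/146, 2) = z(z − 146)/(2·146), giving z² − 146z − 146·132·131 ≤ 0 and hence z ≤ (1/2)[146 + √(21316 + 4·2524632)] = (1/2)[146 + √10119844] ≈ (1/2)(146 + 3181.1702) = 1663.5851.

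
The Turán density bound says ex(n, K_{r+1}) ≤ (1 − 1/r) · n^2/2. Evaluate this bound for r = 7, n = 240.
Turán density bound = (6/7) · 240^2/2 = 172800/7 ≈ 24685.7143

Turán's theorem: ex(n, K_{r+1}) is achieved by the complete r-partite Turán graph T(n, r) with parts as balanced as possible, and is at most (1 − 1/r) · n^2/2. For r = 7, n = 240: the density bound is (6/7) · 57600/2 = 172800/7 ≈ 24685.7143. The integer-valued extremum is e(T(240, 7)) = 24685, which is strictly less than the density bound 172800/7 since 7 ∤ 240 (the parts of T(240, 7) cannot all be equal).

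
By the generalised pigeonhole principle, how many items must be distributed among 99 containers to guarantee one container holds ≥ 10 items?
n = (10 − 1)·99 + 1 = 892

By the generalised pigeonhole principle, to guarantee some box contains ≥ r objects we need more than (r − 1) · k objects total. Threshold: n = (r − 1) · k + 1. With r = 10 and k = 99: n = 9 · 99 + 1 = 891 + 1 = 892. For n = 891 = 9 · 99, we can put exactly 9 objects in every box, avoiding 10 in any single one — so 892 is tight.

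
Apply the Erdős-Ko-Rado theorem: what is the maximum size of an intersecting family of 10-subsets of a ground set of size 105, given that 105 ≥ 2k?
max |F| = C(104, 9) = 2747472247520

The Erdős-Ko-Rado theorem states: for n ≥ 2k, an intersecting family of k-subsets of an n-element set has size at most C(n − 1, k − 1), with equality for 'star' families {A ⊆ [n] : |A| = k, i ∈ A} (fix an element i). For n = 105, k = 10: C(104, 9) = 2747472247520.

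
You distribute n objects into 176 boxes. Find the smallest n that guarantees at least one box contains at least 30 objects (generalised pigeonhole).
n = (30 − 1)·176 + 1 = 5105

By the generalised pigeonhole principle, to guarantee some box contains ≥ r objects we need more than (r − 1) · k objects total. Threshold: n = (r − 1) · k + 1. With r = 30 and k = 176: n = 29 · 176 + 1 = 5104 + 1 = 5105. For n = 5104 = 29 · 176, we can put exactly 29 objects in every box, avoiding 30 in any single one — so 5105 is tight.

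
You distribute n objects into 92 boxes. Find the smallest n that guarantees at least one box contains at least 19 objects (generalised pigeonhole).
n = (19 − 1)·92 + 1 = 1657

By the generalised pigeonhole principle, to guarantee some box contains ≥ r objects we need more than (r − 1) · k objects total. Threshold: n = (r − 1) · k + 1. With r = 19 and k = 92: n = 18 · 92 + 1 = 1656 + 1 = 1657. For n = 1656 = 18 · 92, we can put exactly 18 objects in every box, avoiding 19 in any single one — so 1657 is tight.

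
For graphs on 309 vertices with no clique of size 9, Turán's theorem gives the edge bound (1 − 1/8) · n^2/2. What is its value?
Turán density bound = (7/8) · 309^2/2 = 668367/16 ≈ 41772.9375

Turán's theorem: ex(n, K_{r+1}) is achieved by the complete r-partite Turán graph T(n, r) with parts as balanced as possible, and is at most (1 − 1/r) · n^2/2. For r = 8, n = 309: the density bound is (7/8) · 95481/2 = 668367/16 ≈ 41772.9375. The integer-valued extremum is e(T(309, 8)) = 41772, which is strictly less than the density bound 668367/16 since 8 ∤ 309 (the parts of T(309, 8) cannot all be equal).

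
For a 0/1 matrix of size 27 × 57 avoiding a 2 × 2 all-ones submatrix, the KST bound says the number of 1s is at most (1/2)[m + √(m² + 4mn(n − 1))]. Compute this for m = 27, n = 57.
z(27, 57; 2, 2) ≤ (1/2)[27 + √(27² + 4·27·57·56)] = (1/2)[27 + √345465] = 307.3814

Kővári–Sós–Turán: let r_1, ..., r_27 be the row sums and z = Σ r_i the total number of 1s. Each pair of columns can share at most one row with both entries 1 (else a 2×2 all-ones block appears), so Σ_i C(r_i, 2) ≤ C(57, 2) = 1596. By convexity Σ_i C(r_i, 2) ≥ 27·C(z/27, 2) = z(z − 27)/(2·27), giving z² − 27z − 27·57·56 ≤ 0 and hence z ≤ (1/2)[27 + √(729 + 4·86184)] = (1/2)[27 + √345465] ≈ (1/2)(27 + 587.7627) = 307.3814.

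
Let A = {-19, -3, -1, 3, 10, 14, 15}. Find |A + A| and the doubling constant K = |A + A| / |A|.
K = |A + A| / |A| = 26/7

Enumerate A + A = {a + b : a, b ∈ A}. With |A| = 7, there are |A|^2 = 49 ordered sum pairs; collecting distinct values, A + A = {-38, -22, -20, -16, -9, -6, -5, -4, -2, 0, 2, 6, 7, 9, 11, 12, 13, 14, 17, 18, 20, 24, 25, 28, 29, 30}, so |A + A| = 26. Thus K = 26/7. For comparison, the minimum possible |A + A| over all 7-element sets is 2·7 − 1 = 13 (so min K = 13/7), attained only by arithmetic progressions.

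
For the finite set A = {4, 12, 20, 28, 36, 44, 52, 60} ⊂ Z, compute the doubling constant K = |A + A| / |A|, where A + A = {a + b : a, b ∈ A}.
K = |A + A| / |A| = 15/8

Enumerate A + A = {a + b : a, b ∈ A}. With |A| = 8, there are |A|^2 = 64 ordered sum pairs; collecting distinct values, A + A = {8, 16, 24, 32, 40, 48, 56, 64, 72, 80, 88, 96, 104, 112, 120}, so |A + A| = 15. Thus K = 15/8. Here |A + A| = 2|A| − 1 = 15, the minimum possible — so K = 15/8 is minimal, which holds iff A is an arithmetic progression.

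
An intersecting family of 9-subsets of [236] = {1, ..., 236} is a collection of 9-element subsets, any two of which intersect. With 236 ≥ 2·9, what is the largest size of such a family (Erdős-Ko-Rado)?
max |F| = C(235, 8) = 204511270823145

Erdős-Ko-Rado (1961): when n ≥ 2k, max |F| = C(n−1, k−1). The bound is attained by the star {A : i ∈ A} for any fixed i ∈ [n]. Here C(236−1, 9−1) = C(235, 8) = 204511270823145.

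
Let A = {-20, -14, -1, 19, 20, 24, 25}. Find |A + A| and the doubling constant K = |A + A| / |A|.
K = |A + A| / |A| = 26/7

Enumerate A + A = {a + b : a, b ∈ A}. With |A| = 7, there are |A|^2 = 49 ordered sum pairs; collecting distinct values, A + A = {-40, -34, -28, -21, -15, -2, -1, 0, 4, 5, 6, 10, 11, 18, 19, 23, 24, 38, 39, 40, 43, 44, 45, 48, 49, 50}, so |A + A| = 26. Thus K = 26/7. For comparison, the minimum possible |A + A| over all 7-element sets is 2·7 − 1 = 13 (so min K = 13/7), attained only by arithmetic progressions.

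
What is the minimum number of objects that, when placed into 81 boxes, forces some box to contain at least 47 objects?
n = (47 − 1)·81 + 1 = 3727

By the generalised pigeonhole principle, to guarantee some box contains ≥ r objects we need more than (r − 1) · k objects total. Threshold: n = (r − 1) · k + 1. With r = 47 and k = 81: n = 46 · 81 + 1 = 3726 + 1 = 3727. For n = 3726 = 46 · 81, we can put exactly 46 objects in every box, avoiding 47 in any single one — so 3727 is tight.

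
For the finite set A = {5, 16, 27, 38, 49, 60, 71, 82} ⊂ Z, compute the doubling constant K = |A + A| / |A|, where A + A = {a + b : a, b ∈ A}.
K = |A + A| / |A| = 15/8

Enumerate A + A = {a + b : a, b ∈ A}. With |A| = 8, there are |A|^2 = 64 ordered sum pairs; collecting distinct values, A + A = {10, 21, 32, 43, 54, 65, 76, 87, 98, 109, 120, 131, 142, 153, 164}, so |A + A| = 15. Thus K = 15/8. Here |A + A| = 2|A| − 1 = 15, the minimum possible — so K = 15/8 is minimal, which holds iff A is an arithmetic progression.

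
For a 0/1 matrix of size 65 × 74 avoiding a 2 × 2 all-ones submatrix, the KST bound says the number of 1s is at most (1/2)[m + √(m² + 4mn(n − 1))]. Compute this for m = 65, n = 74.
z(65, 74; 2, 2) ≤ (1/2)[65 + √(65² + 4·65·74·73)] = (1/2)[65 + √1408745] = 625.9528

Kővári–Sós–Turán: let r_1, ..., r_65 be the row sums and z = Σ r_i the total number of 1s. Each pair of columns can share at most one row with both entries 1 (else a 2×2 all-ones block appears), so Σ_i C(r_i, 2) ≤ C(74, 2) = 2701. By convexity Σ_i C(r_i, 2) ≥ 65·C(z/65, 2) = z(z − 65)/(2·65), giving z² − 65z − 65·74·73 ≤ 0 and hence z ≤ (1/2)[65 + √(4225 + 4·351130)] = (1/2)[65 + √1408745] ≈ (1/2)(65 + 1186.9056) = 625.9528.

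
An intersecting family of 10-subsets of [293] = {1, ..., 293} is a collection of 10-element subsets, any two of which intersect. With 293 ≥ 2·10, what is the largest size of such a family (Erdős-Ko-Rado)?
max |F| = C(292, 9) = 37550200986000560

The Erdős-Ko-Rado theorem states: for n ≥ 2k, an intersecting family of k-subsets of an n-element set has size at most C(n − 1, k − 1), with equality for 'star' families {A ⊆ [n] : |A| = k, i ∈ A} (fix an element i). For n = 293, k = 10: C(292, 9) = 37550200986000560.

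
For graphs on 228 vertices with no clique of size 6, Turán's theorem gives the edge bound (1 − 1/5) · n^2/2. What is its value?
Turán density bound = (4/5) · 228^2/2 = 103968/5 ≈ 20793.6

Turán's theorem: ex(n, K_{r+1}) is achieved by the complete r-partite Turán graph T(n, r) with parts as balanced as possible, and is at most (1 − 1/r) · n^2/2. For r = 5, n = 228: the density bound is (4/5) · 51984/2 = 103968/5 ≈ 20793.6. The integer-valued extremum is e(T(228, 5)) = 20793, which is strictly less than the density bound 103968/5 since 5 ∤ 228 (the parts of T(228, 5) cannot all be equal).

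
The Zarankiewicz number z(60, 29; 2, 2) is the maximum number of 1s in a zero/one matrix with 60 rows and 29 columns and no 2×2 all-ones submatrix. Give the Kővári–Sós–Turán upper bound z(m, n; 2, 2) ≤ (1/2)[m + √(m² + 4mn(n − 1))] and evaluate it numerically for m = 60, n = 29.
z(60, 29; 2, 2) ≤ (1/2)[60 + √(60² + 4·60·29·28)] = (1/2)[60 + √198480] = 252.7555

Kővári–Sós–Turán: let r_1, ..., r_60 be the row sums and z = Σ r_i the total number of 1s. Each pair of columns can share at most one row with both entries 1 (else a 2×2 all-ones block appears), so Σ_i C(r_i, 2) ≤ C(29, 2) = 406. By convexity Σ_i C(r_i, 2) ≥ 60·C(z/60, 2) = z(z − 60)/(2·60), giving z² − 60z − 60·29·28 ≤ 0 and hence z ≤ (1/2)[60 + √(3600 + 4·48720)] = (1/2)[60 + √198480] ≈ (1/2)(60 + 445.5109) = 252.7555.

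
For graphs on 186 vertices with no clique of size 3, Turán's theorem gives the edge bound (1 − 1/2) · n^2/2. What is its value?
Turán density bound = (1/2) · 186^2/2 = 8649

Turán's theorem: ex(n, K_{r+1}) is achieved by the complete r-partite Turán graph T(n, r) with parts as balanced as possible, and is at most (1 − 1/r) · n^2/2. For r = 2, n = 186: the density bound is (1/2) · 34596/2 = 8649. Since 2 ∣ 186, the Turán graph T(186, 2) has parts of equal size 93, and its edge count e(T(186, 2)) = 8649 attains the density bound exactly.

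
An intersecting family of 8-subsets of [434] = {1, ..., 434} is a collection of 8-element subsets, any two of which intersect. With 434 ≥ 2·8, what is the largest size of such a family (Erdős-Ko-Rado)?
max |F| = C(433, 7) = 539281806179688

Erdős-Ko-Rado (1961): when n ≥ 2k, max |F| = C(n−1, k−1). The bound is attained by the star {A : i ∈ A} for any fixed i ∈ [n]. Here C(434−1, 8−1) = C(433, 7) = 539281806179688.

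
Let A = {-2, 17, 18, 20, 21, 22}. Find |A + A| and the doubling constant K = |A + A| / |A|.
K = |A + A| / |A| = 17/6

Enumerate A + A = {a + b : a, b ∈ A}. With |A| = 6, there are |A|^2 = 36 ordered sum pairs; collecting distinct values, A + A = {-4, 15, 16, 18, 19, 20, 34, 35, 36, 37, 38, 39, 40, 41, 42, 43, 44}, so |A + A| = 17. Thus K = 17/6. For comparison, the minimum possible |A + A| over all 6-element sets is 2·6 − 1 = 11 (so min K = 11/6), attained only by arithmetic progressions.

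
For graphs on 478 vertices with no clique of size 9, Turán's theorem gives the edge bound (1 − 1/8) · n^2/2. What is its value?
Turán density bound = (7/8) · 478^2/2 = 399847/4 ≈ 99961.75

Turán's theorem: ex(n, K_{r+1}) is achieved by the complete r-partite Turán graph T(n, r) with parts as balanced as possible, and is at most (1 − 1/r) · n^2/2. For r = 8, n = 478: the density bound is (7/8) · 228484/2 = 399847/4 ≈ 99961.75. The integer-valued extremum is e(T(478, 8)) = 99961, which is strictly less than the density bound 399847/4 since 8 ∤ 478 (the parts of T(478, 8) cannot all be equal).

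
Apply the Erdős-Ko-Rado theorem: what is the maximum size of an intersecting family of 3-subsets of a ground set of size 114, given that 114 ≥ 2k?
max |F| = C(113, 2) = 6328

The Erdős-Ko-Rado theorem states: for n ≥ 2k, an intersecting family of k-subsets of an n-element set has size at most C(n − 1, k − 1), with equality for 'star' families {A ⊆ [n] : |A| = k, i ∈ A} (fix an element i). For n = 114, k = 3: C(113, 2) = 6328.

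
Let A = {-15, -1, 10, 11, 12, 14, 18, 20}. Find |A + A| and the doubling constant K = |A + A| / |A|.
K = |A + A| / |A| = 31/8

Enumerate A + A = {a + b : a, b ∈ A}. With |A| = 8, there are |A|^2 = 64 ordered sum pairs; collecting distinct values, A + A = {-30, -16, -5, -4, -3, -2, -1, 3, 5, 9, 10, 11, 13, 17, 19, 20, 21, 22, 23, 24, 25, 26, 28, 29, 30, 31, 32, 34, 36, 38, 40}, so |A + A| = 31. Thus K = 31/8. For comparison, the minimum possible |A + A| over all 8-element sets is 2·8 − 1 = 15 (so min K = 15/8), attained only by arithmetic progressions.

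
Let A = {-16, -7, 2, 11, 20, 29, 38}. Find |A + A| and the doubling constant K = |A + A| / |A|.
K = |A + A| / |A| = 13/7

Enumerate A + A = {a + b : a, b ∈ A}. With |A| = 7, there are |A|^2 = 49 ordered sum pairs; collecting distinct values, A + A = {-32, -23, -14, -5, 4, 13, 22, 31, 40, 49, 58, 67, 76}, so |A + A| = 13. Thus K = 13/7. Here |A + A| = 2|A| − 1 = 13, the minimum possible — so K = 13/7 is minimal, which holds iff A is an arithmetic progression.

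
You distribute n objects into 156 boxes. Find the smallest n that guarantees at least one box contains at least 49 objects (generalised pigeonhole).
n = (49 − 1)·156 + 1 = 7489

By the generalised pigeonhole principle, to guarantee some box contains ≥ r objects we need more than (r − 1) · k objects total. Threshold: n = (r − 1) · k + 1. With r = 49 and k = 156: n = 48 · 156 + 1 = 7488 + 1 = 7489. For n = 7488 = 48 · 156, we can put exactly 48 objects in every box, avoiding 49 in any single one — so 7489 is tight.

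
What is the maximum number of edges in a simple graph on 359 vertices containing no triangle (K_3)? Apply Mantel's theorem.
ex(359, K_3) = ⌊359^2/4⌋ = 32220

Mantel (1907): a triangle-free graph on n vertices has at most ⌊n^2/4⌋ edges, with equality for the complete bipartite graph K_{⌊n/2⌋, ⌈n/2⌉}. For n = 359: ⌊359^2/4⌋ = ⌊128881/4⌋ = 32220. The extremal graph is K_{179, 180}, which has 179·180 = 32220 edges.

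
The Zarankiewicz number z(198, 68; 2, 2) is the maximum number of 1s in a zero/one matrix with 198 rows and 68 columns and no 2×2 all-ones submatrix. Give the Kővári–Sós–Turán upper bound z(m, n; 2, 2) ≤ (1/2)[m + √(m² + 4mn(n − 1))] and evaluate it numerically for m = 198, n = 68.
z(198, 68; 2, 2) ≤ (1/2)[198 + √(198² + 4·198·68·67)] = (1/2)[198 + √3647556] = 1053.9288

Kővári–Sós–Turán: let r_1, ..., r_198 be the row sums and z = Σ r_i the total number of 1s. Each pair of columns can share at most one row with both entries 1 (else a 2×2 all-ones block appears), so Σ_i C(r_i, 2) ≤ C(68, 2) = 2278. By convexity Σ_i C(r_i, 2) ≥ 198·C(z/198, 2) = z(z − 198)/(2·198), giving z² − 198z − 198·68·67 ≤ 0 and hence z ≤ (1/2)[198 + √(39204 + 4·902088)] = (1/2)[198 + √3647556] ≈ (1/2)(198 + 1909.8576) = 1053.9288.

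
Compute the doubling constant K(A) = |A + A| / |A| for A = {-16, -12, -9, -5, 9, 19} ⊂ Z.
K = |A + A| / |A| = 20/6 = 10/3

Enumerate A + A = {a + b : a, b ∈ A}. With |A| = 6, there are |A|^2 = 36 ordered sum pairs; collecting distinct values, A + A = {-32, -28, -25, -24, -21, -18, -17, -14, -10, -7, -3, 0, 3, 4, 7, 10, 14, 18, 28, 38}, so |A + A| = 20. Thus K = 20/6 = 10/3. For comparison, the minimum possible |A + A| over all 6-element sets is 2·6 − 1 = 11 (so min K = 11/6), attained only by arithmetic progressions.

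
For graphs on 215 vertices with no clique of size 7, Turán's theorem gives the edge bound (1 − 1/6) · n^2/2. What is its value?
Turán density bound = (5/6) · 215^2/2 = 231125/12 ≈ 19260.4167

Turán's theorem: ex(n, K_{r+1}) is achieved by the complete r-partite Turán graph T(n, r) with parts as balanced as possible, and is at most (1 − 1/r) · n^2/2. For r = 6, n = 215: the density bound is (5/6) · 46225/2 = 231125/12 ≈ 19260.4167. The integer-valued extremum is e(T(215, 6)) = 19260, which is strictly less than the density bound 231125/12 since 6 ∤ 215 (the parts of T(215, 6) cannot all be equal).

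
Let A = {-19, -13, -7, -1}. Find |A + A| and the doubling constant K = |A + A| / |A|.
K = |A + A| / |A| = 7/4

Enumerate A + A = {a + b : a, b ∈ A}. With |A| = 4, there are |A|^2 = 16 ordered sum pairs; collecting distinct values, A + A = {-38, -32, -26, -20, -14, -8, -2}, so |A + A| = 7. Thus K = 7/4. Here |A + A| = 2|A| − 1 = 7, the minimum possible — so K = 7/4 is minimal, which holds iff A is an arithmetic progression.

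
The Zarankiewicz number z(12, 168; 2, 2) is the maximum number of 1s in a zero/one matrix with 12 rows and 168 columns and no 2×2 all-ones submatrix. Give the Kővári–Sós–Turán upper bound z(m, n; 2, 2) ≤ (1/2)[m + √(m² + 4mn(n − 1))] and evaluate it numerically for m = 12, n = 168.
z(12, 168; 2, 2) ≤ (1/2)[12 + √(12² + 4·12·168·167)] = (1/2)[12 + √1346832] = 586.2655

Kővári–Sós–Turán: let r_1, ..., r_12 be the row sums and z = Σ r_i the total number of 1s. Each pair of columns can share at most one row with both entries 1 (else a 2×2 all-ones block appears), so Σ_i C(r_i, 2) ≤ C(168, 2) = 14028. By convexity Σ_i C(r_i, 2) ≥ 12·C(z/12, 2) = z(z − 12)/(2·12), giving z² − 12z − 12·168·167 ≤ 0 and hence z ≤ (1/2)[12 + √(144 + 4·336672)] = (1/2)[12 + √1346832] ≈ (1/2)(12 + 1160.5309) = 586.2655.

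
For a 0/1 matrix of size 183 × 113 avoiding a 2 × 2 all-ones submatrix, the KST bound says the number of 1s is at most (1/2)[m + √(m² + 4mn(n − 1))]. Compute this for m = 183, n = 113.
z(183, 113; 2, 2) ≤ (1/2)[183 + √(183² + 4·183·113·112)] = (1/2)[183 + √9297681] = 1616.1049

Kővári–Sós–Turán: let r_1, ..., r_183 be the row sums and z = Σ r_i the total number of 1s. Each pair of columns can share at most one row with both entries 1 (else a 2×2 all-ones block appears), so Σ_i C(r_i, 2) ≤ C(113, 2) = 6328. By convexity Σ_i C(r_i, 2) ≥ 183·C(z/183, 2) = z(z − 183)/(2·183), giving z² − 183z − 183·113·112 ≤ 0 and hence z ≤ (1/2)[183 + √(33489 + 4·2316048)] = (1/2)[183 + √9297681] ≈ (1/2)(183 + 3049.2099) = 1616.1049.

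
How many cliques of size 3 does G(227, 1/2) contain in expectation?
E[# K_3] = C(227, 3) · (1/2)^C(3, 2) = 1923825 / 2^3 = 240478.125

For each 3-subset S of vertices (there are C(227, 3) = 1923825 such S), let X_S = 1 if S induces a K_3 (all C(3, 2) = 3 edges present). Then P(X_S = 1) = (1/2)^3 = 1/8. By linearity of expectation, E[# K_3] = C(227, 3) · (1/2)^3 = 1923825 / 8 = 240478.125.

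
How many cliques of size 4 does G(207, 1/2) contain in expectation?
E[# K_4] = C(207, 4) · (1/2)^C(4, 2) = 74303685 / 2^6 = 1160995.078125

For each 4-subset S of vertices (there are C(207, 4) = 74303685 such S), let X_S = 1 if S induces a K_4 (all C(4, 2) = 6 edges present). Then P(X_S = 1) = (1/2)^6 = 1/64. By linearity of expectation, E[# K_4] = C(207, 4) · (1/2)^6 = 74303685 / 64 = 1160995.078125.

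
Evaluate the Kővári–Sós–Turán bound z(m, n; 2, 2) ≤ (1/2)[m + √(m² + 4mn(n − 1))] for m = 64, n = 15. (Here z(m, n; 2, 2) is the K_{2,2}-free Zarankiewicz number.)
z(64, 15; 2, 2) ≤ (1/2)[64 + √(64² + 4·64·15·14)] = (1/2)[64 + √57856] = 152.2664

Kővári–Sós–Turán: let r_1, ..., r_64 be the row sums and z = Σ r_i the total number of 1s. Each pair of columns can share at most one row with both entries 1 (else a 2×2 all-ones block appears), so Σ_i C(r_i, 2) ≤ C(15, 2) = 105. By convexity Σ_i C(r_i, 2) ≥ 64·C(z/64, 2) = z(z − 64)/(2·64), giving z² − 64z − 64·15·14 ≤ 0 and hence z ≤ (1/2)[64 + √(4096 + 4·13440)] = (1/2)[64 + √57856] ≈ (1/2)(64 + 240.5327) = 152.2664.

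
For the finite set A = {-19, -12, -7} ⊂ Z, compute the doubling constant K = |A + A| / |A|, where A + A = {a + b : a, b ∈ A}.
K = |A + A| / |A| = 6/3 = 2

Enumerate A + A = {a + b : a, b ∈ A}. With |A| = 3, there are |A|^2 = 9 ordered sum pairs; collecting distinct values, A + A = {-38, -31, -26, -24, -19, -14}, so |A + A| = 6. Thus K = 6/3 = 2. For comparison, the minimum possible |A + A| over all 3-element sets is 2·3 − 1 = 5 (so min K = 5/3), attained only by arithmetic progressions.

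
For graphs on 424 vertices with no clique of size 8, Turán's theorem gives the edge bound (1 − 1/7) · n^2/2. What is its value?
Turán density bound = (6/7) · 424^2/2 = 539328/7 ≈ 77046.8571

Turán's theorem: ex(n, K_{r+1}) is achieved by the complete r-partite Turán graph T(n, r) with parts as balanced as possible, and is at most (1 − 1/r) · n^2/2. For r = 7, n = 424: the density bound is (6/7) · 179776/2 = 539328/7 ≈ 77046.8571. The integer-valued extremum is e(T(424, 7)) = 77046, which is strictly less than the density bound 539328/7 since 7 ∤ 424 (the parts of T(424, 7) cannot all be equal).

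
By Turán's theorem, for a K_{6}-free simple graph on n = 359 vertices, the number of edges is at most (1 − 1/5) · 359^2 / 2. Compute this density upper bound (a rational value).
Turán density bound = (4/5) · 359^2/2 = 257762/5 ≈ 51552.4

Turán's theorem: ex(n, K_{r+1}) is achieved by the complete r-partite Turán graph T(n, r) with parts as balanced as possible, and is at most (1 − 1/r) · n^2/2. For r = 5, n = 359: the density bound is (4/5) · 128881/2 = 257762/5 ≈ 51552.4. The integer-valued extremum is e(T(359, 5)) = 51552, which is strictly less than the density bound 257762/5 since 5 ∤ 359 (the parts of T(359, 5) cannot all be equal).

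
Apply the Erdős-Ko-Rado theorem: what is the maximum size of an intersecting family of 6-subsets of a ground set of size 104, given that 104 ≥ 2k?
max |F| = C(103, 5) = 87541245

Erdős-Ko-Rado (1961): when n ≥ 2k, max |F| = C(n−1, k−1). The bound is attained by the star {A : i ∈ A} for any fixed i ∈ [n]. Here C(104−1, 6−1) = C(103, 5) = 87541245.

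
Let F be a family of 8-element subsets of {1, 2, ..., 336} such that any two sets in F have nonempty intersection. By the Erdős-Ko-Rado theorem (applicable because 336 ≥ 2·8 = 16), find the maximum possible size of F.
max |F| = C(335, 7) = 88202498238195

Erdős-Ko-Rado (1961): when n ≥ 2k, max |F| = C(n−1, k−1). The bound is attained by the star {A : i ∈ A} for any fixed i ∈ [n]. Here C(336−1, 8−1) = C(335, 7) = 88202498238195.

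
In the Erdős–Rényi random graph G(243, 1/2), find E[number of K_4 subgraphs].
E[# K_4] = C(243, 4) · (1/2)^C(4, 2) = 141722460 / 2^6 = 35430615/16 = 2214413.4375

For each 4-subset S of vertices (there are C(243, 4) = 141722460 such S), let X_S = 1 if S induces a K_4 (all C(4, 2) = 6 edges present). Then P(X_S = 1) = (1/2)^6 = 1/64. By linearity of expectation, E[# K_4] = C(243, 4) · (1/2)^6 = 141722460 / 64 = 35430615/16 = 2214413.4375.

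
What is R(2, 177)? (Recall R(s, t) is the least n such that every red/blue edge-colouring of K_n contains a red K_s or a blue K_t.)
R(2, 177) = 177

R(2, k) = k for all k ≥ 2: in a 2-colouring of K_k, either some edge is red (a red K_2) or all edges are blue (a blue K_k). And K_{176} coloured all-blue has no blue K_177, so R(2, 177) > 176. Hence R(2, 177) = 177.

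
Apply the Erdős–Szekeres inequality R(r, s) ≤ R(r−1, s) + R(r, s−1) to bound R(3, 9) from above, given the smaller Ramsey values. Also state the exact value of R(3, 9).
R(3, 9) ≤ R(2, 9) + R(3, 8) = 9 + 28 = 37; exact value R(3, 9) = 36.

The Erdős–Szekeres recurrence R(r, s) ≤ R(r−1, s) + R(r, s−1) applied to (r, s) = (3, 9) gives
  R(3, 9) ≤ R(2, 9) + R(3, 8) = 9 + 28 = 37.
(Recall R(2, k) = k and R is symmetric.) The recurrence is not tight here (it gives 37, but the exact value is R(3, 9) = 36); the tight upper bound requires a sharper argument than the simple recurrence, combined with a lower-bound construction on K_{35}.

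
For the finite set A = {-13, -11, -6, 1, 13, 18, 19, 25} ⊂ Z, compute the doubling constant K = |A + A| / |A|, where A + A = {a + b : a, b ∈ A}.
K = |A + A| / |A| = 28/8 = 7/2

Enumerate A + A = {a + b : a, b ∈ A}. With |A| = 8, there are |A|^2 = 64 ordered sum pairs; collecting distinct values, A + A = {-26, -24, -22, -19, -17, -12, -10, -5, 0, 2, 5, 6, 7, 8, 12, 13, 14, 19, 20, 26, 31, 32, 36, 37, 38, 43, 44, 50}, so |A + A| = 28. Thus K = 28/8 = 7/2. For comparison, the minimum possible |A + A| over all 8-element sets is 2·8 − 1 = 15 (so min K = 15/8), attained only by arithmetic progressions.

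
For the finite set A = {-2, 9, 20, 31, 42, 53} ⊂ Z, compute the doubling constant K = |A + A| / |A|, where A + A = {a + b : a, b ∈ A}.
K = |A + A| / |A| = 11/6

Enumerate A + A = {a + b : a, b ∈ A}. With |A| = 6, there are |A|^2 = 36 ordered sum pairs; collecting distinct values, A + A = {-4, 7, 18, 29, 40, 51, 62, 73, 84, 95, 106}, so |A + A| = 11. Thus K = 11/6. Here |A + A| = 2|A| − 1 = 11, the minimum possible — so K = 11/6 is minimal, which holds iff A is an arithmetic progression.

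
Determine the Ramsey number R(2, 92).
R(2, 92) = 92

R(2, k) = k for all k ≥ 2: in a 2-colouring of K_k, either some edge is red (a red K_2) or all edges are blue (a blue K_k). And K_{91} coloured all-blue has no blue K_92, so R(2, 92) > 91. Hence R(2, 92) = 92.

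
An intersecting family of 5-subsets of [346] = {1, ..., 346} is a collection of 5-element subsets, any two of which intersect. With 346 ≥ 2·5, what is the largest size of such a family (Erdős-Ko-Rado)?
max |F| = C(345, 4) = 580078170

Erdős-Ko-Rado (1961): when n ≥ 2k, max |F| = C(n−1, k−1). The bound is attained by the star {A : i ∈ A} for any fixed i ∈ [n]. Here C(346−1, 5−1) = C(345, 4) = 580078170.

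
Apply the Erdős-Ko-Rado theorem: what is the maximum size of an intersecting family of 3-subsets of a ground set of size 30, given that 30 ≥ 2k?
max |F| = C(29, 2) = 406

The Erdős-Ko-Rado theorem states: for n ≥ 2k, an intersecting family of k-subsets of an n-element set has size at most C(n − 1, k − 1), with equality for 'star' families {A ⊆ [n] : |A| = k, i ∈ A} (fix an element i). For n = 30, k = 3: C(29, 2) = 406.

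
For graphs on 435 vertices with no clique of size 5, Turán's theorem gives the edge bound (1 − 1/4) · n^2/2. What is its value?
Turán density bound = (3/4) · 435^2/2 = 567675/8 ≈ 70959.375

Turán's theorem: ex(n, K_{r+1}) is achieved by the complete r-partite Turán graph T(n, r) with parts as balanced as possible, and is at most (1 − 1/r) · n^2/2. For r = 4, n = 435: the density bound is (3/4) · 189225/2 = 567675/8 ≈ 70959.375. The integer-valued extremum is e(T(435, 4)) = 70959, which is strictly less than the density bound 567675/8 since 4 ∤ 435 (the parts of T(435, 4) cannot all be equal).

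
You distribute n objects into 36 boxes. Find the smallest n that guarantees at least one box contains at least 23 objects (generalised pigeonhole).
n = (23 − 1)·36 + 1 = 793

By the generalised pigeonhole principle, to guarantee some box contains ≥ r objects we need more than (r − 1) · k objects total. Threshold: n = (r − 1) · k + 1. With r = 23 and k = 36: n = 22 · 36 + 1 = 792 + 1 = 793. For n = 792 = 22 · 36, we can put exactly 22 objects in every box, avoiding 23 in any single one — so 793 is tight.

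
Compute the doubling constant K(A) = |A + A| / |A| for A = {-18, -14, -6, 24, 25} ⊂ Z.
K = |A + A| / |A| = 15/5 = 3

Enumerate A + A = {a + b : a, b ∈ A}. With |A| = 5, there are |A|^2 = 25 ordered sum pairs; collecting distinct values, A + A = {-36, -32, -28, -24, -20, -12, 6, 7, 10, 11, 18, 19, 48, 49, 50}, so |A + A| = 15. Thus K = 15/5 = 3. For comparison, the minimum possible |A + A| over all 5-element sets is 2·5 − 1 = 9 (so min K = 9/5), attained only by arithmetic progressions.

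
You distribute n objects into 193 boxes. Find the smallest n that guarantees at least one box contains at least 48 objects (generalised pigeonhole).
n = (48 − 1)·193 + 1 = 9072

By the generalised pigeonhole principle, to guarantee some box contains ≥ r objects we need more than (r − 1) · k objects total. Threshold: n = (r − 1) · k + 1. With r = 48 and k = 193: n = 47 · 193 + 1 = 9071 + 1 = 9072. For n = 9071 = 47 · 193, we can put exactly 47 objects in every box, avoiding 48 in any single one — so 9072 is tight.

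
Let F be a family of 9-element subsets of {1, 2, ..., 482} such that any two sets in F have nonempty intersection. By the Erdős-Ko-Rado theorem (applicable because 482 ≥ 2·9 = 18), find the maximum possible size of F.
max |F| = C(481, 8) = 67023404353584900

Erdős-Ko-Rado (1961): when n ≥ 2k, max |F| = C(n−1, k−1). The bound is attained by the star {A : i ∈ A} for any fixed i ∈ [n]. Here C(482−1, 9−1) = C(481, 8) = 67023404353584900.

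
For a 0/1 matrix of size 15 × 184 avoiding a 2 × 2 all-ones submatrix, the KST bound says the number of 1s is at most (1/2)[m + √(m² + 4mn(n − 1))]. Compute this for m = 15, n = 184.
z(15, 184; 2, 2) ≤ (1/2)[15 + √(15² + 4·15·184·183)] = (1/2)[15 + √2020545] = 718.2294

Kővári–Sós–Turán: let r_1, ..., r_15 be the row sums and z = Σ r_i the total number of 1s. Each pair of columns can share at most one row with both entries 1 (else a 2×2 all-ones block appears), so Σ_i C(r_i, 2) ≤ C(184, 2) = 16836. By convexity Σ_i C(r_i, 2) ≥ 15·C(z/15, 2) = z(z − 15)/(2·15), giving z² − 15z − 15·184·183 ≤ 0 and hence z ≤ (1/2)[15 + √(225 + 4·505080)] = (1/2)[15 + √2020545] ≈ (1/2)(15 + 1421.4588) = 718.2294.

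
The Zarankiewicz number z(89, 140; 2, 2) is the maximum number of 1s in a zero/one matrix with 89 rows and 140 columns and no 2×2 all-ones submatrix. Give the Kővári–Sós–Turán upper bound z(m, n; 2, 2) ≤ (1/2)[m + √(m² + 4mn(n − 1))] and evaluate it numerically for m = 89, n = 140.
z(89, 140; 2, 2) ≤ (1/2)[89 + √(89² + 4·89·140·139)] = (1/2)[89 + √6935681] = 1361.2841

Kővári–Sós–Turán: let r_1, ..., r_89 be the row sums and z = Σ r_i the total number of 1s. Each pair of columns can share at most one row with both entries 1 (else a 2×2 all-ones block appears), so Σ_i C(r_i, 2) ≤ C(140, 2) = 9730. By convexity Σ_i C(r_i, 2) ≥ 89·C(z/89, 2) = z(z − 89)/(2·89), giving z² − 89z − 89·140·139 ≤ 0 and hence z ≤ (1/2)[89 + √(7921 + 4·1731940)] = (1/2)[89 + √6935681] ≈ (1/2)(89 + 2633.5681) = 1361.2841.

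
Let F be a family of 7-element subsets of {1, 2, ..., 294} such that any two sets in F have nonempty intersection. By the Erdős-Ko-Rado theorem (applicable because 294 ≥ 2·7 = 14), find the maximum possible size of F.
max |F| = C(293, 6) = 834640189104

The Erdős-Ko-Rado theorem states: for n ≥ 2k, an intersecting family of k-subsets of an n-element set has size at most C(n − 1, k − 1), with equality for 'star' families {A ⊆ [n] : |A| = k, i ∈ A} (fix an element i). For n = 294, k = 7: C(293, 6) = 834640189104.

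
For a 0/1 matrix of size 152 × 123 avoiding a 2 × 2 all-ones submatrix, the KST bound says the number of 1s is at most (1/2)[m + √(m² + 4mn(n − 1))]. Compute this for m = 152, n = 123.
z(152, 123; 2, 2) ≤ (1/2)[152 + √(152² + 4·152·123·122)] = (1/2)[152 + √9146752] = 1588.1799

Kővári–Sós–Turán: let r_1, ..., r_152 be the row sums and z = Σ r_i the total number of 1s. Each pair of columns can share at most one row with both entries 1 (else a 2×2 all-ones block appears), so Σ_i C(r_i, 2) ≤ C(123, 2) = 7503. By convexity Σ_i C(r_i, 2) ≥ 152·C(z/152, 2) = z(z − 152)/(2·152), giving z² − 152z − 152·123·122 ≤ 0 and hence z ≤ (1/2)[152 + √(23104 + 4·2280912)] = (1/2)[152 + √9146752] ≈ (1/2)(152 + 3024.3598) = 1588.1799.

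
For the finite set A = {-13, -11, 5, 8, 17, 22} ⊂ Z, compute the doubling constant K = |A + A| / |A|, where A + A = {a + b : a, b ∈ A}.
K = |A + A| / |A| = 21/6 = 7/2

Enumerate A + A = {a + b : a, b ∈ A}. With |A| = 6, there are |A|^2 = 36 ordered sum pairs; collecting distinct values, A + A = {-26, -24, -22, -8, -6, -5, -3, 4, 6, 9, 10, 11, 13, 16, 22, 25, 27, 30, 34, 39, 44}, so |A + A| = 21. Thus K = 21/6 = 7/2. For comparison, the minimum possible |A + A| over all 6-element sets is 2·6 − 1 = 11 (so min K = 11/6), attained only by arithmetic progressions.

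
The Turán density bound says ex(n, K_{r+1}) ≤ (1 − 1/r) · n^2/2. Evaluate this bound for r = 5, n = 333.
Turán density bound = (4/5) · 333^2/2 = 221778/5 ≈ 44355.6

Turán's theorem: ex(n, K_{r+1}) is achieved by the complete r-partite Turán graph T(n, r) with parts as balanced as possible, and is at most (1 − 1/r) · n^2/2. For r = 5, n = 333: the density bound is (4/5) · 110889/2 = 221778/5 ≈ 44355.6. The integer-valued extremum is e(T(333, 5)) = 44355, which is strictly less than the density bound 221778/5 since 5 ∤ 333 (the parts of T(333, 5) cannot all be equal).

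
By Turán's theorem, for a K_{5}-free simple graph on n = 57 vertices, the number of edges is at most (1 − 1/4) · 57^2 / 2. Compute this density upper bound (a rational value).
Turán density bound = (3/4) · 57^2/2 = 9747/8 ≈ 1218.375

Turán's theorem: ex(n, K_{r+1}) is achieved by the complete r-partite Turán graph T(n, r) with parts as balanced as possible, and is at most (1 − 1/r) · n^2/2. For r = 4, n = 57: the density bound is (3/4) · 3249/2 = 9747/8 ≈ 1218.375. The integer-valued extremum is e(T(57, 4)) = 1218, which is strictly less than the density bound 9747/8 since 4 ∤ 57 (the parts of T(57, 4) cannot all be equal).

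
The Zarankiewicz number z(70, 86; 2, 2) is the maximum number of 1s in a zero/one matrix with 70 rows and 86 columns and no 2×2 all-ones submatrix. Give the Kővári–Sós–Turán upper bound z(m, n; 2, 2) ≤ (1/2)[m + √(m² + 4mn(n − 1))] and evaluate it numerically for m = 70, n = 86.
z(70, 86; 2, 2) ≤ (1/2)[70 + √(70² + 4·70·86·85)] = (1/2)[70 + √2051700] = 751.1878

Kővári–Sós–Turán: let r_1, ..., r_70 be the row sums and z = Σ r_i the total number of 1s. Each pair of columns can share at most one row with both entries 1 (else a 2×2 all-ones block appears), so Σ_i C(r_i, 2) ≤ C(86, 2) = 3655. By convexity Σ_i C(r_i, 2) ≥ 70·C(z/70, 2) = z(z − 70)/(2·70), giving z² − 70z − 70·86·85 ≤ 0 and hence z ≤ (1/2)[70 + √(4900 + 4·511700)] = (1/2)[70 + √2051700] ≈ (1/2)(70 + 1432.3756) = 751.1878.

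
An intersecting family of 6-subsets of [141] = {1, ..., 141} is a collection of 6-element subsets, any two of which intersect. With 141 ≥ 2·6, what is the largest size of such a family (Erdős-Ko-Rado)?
max |F| = C(140, 5) = 416965528

The Erdős-Ko-Rado theorem states: for n ≥ 2k, an intersecting family of k-subsets of an n-element set has size at most C(n − 1, k − 1), with equality for 'star' families {A ⊆ [n] : |A| = k, i ∈ A} (fix an element i). For n = 141, k = 6: C(140, 5) = 416965528.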